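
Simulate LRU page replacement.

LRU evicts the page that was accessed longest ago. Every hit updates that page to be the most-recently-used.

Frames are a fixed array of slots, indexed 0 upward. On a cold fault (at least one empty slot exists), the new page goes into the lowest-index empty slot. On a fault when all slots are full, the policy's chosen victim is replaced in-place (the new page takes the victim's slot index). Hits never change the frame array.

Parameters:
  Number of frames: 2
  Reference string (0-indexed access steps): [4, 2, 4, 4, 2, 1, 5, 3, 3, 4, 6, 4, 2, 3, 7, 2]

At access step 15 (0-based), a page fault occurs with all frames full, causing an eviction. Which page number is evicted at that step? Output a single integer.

Step 0: ref 4 -> FAULT, frames=[4,-]
Step 1: ref 2 -> FAULT, frames=[4,2]
Step 2: ref 4 -> HIT, frames=[4,2]
Step 3: ref 4 -> HIT, frames=[4,2]
Step 4: ref 2 -> HIT, frames=[4,2]
Step 5: ref 1 -> FAULT, evict 4, frames=[1,2]
Step 6: ref 5 -> FAULT, evict 2, frames=[1,5]
Step 7: ref 3 -> FAULT, evict 1, frames=[3,5]
Step 8: ref 3 -> HIT, frames=[3,5]
Step 9: ref 4 -> FAULT, evict 5, frames=[3,4]
Step 10: ref 6 -> FAULT, evict 3, frames=[6,4]
Step 11: ref 4 -> HIT, frames=[6,4]
Step 12: ref 2 -> FAULT, evict 6, frames=[2,4]
Step 13: ref 3 -> FAULT, evict 4, frames=[2,3]
Step 14: ref 7 -> FAULT, evict 2, frames=[7,3]
Step 15: ref 2 -> FAULT, evict 3, frames=[7,2]
At step 15: evicted page 3

Answer: 3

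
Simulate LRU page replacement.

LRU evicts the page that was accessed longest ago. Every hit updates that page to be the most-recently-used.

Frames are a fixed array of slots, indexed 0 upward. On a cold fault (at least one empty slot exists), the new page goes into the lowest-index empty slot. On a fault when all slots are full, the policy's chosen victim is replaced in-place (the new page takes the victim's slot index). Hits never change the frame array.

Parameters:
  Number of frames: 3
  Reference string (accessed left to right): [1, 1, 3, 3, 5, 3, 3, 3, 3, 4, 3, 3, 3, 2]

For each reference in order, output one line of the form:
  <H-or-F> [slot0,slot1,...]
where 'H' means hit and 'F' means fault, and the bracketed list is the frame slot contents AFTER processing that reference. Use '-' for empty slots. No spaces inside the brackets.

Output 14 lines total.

F [1,-,-]
H [1,-,-]
F [1,3,-]
H [1,3,-]
F [1,3,5]
H [1,3,5]
H [1,3,5]
H [1,3,5]
H [1,3,5]
F [4,3,5]
H [4,3,5]
H [4,3,5]
H [4,3,5]
F [4,3,2]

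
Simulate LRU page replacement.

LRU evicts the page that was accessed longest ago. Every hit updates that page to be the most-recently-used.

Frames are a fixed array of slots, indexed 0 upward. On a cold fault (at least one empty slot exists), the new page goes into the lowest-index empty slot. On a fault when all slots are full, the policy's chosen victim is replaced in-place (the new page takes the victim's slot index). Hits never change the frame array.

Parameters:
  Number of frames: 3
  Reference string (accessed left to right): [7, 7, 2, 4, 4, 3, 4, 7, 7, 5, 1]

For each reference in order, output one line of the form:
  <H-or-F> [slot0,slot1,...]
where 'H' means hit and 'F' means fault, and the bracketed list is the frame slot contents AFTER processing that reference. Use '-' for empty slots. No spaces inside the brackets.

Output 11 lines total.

F [7,-,-]
H [7,-,-]
F [7,2,-]
F [7,2,4]
H [7,2,4]
F [3,2,4]
H [3,2,4]
F [3,7,4]
H [3,7,4]
F [5,7,4]
F [5,7,1]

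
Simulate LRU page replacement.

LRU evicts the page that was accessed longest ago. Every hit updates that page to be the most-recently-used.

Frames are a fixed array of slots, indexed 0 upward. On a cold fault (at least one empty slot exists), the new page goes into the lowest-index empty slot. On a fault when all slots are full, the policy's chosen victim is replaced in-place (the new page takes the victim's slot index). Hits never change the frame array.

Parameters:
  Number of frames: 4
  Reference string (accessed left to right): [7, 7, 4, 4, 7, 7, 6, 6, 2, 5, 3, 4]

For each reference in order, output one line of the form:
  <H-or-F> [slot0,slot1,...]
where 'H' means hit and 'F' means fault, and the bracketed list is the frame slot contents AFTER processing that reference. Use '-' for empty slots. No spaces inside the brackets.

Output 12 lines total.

F [7,-,-,-]
H [7,-,-,-]
F [7,4,-,-]
H [7,4,-,-]
H [7,4,-,-]
H [7,4,-,-]
F [7,4,6,-]
H [7,4,6,-]
F [7,4,6,2]
F [7,5,6,2]
F [3,5,6,2]
F [3,5,4,2]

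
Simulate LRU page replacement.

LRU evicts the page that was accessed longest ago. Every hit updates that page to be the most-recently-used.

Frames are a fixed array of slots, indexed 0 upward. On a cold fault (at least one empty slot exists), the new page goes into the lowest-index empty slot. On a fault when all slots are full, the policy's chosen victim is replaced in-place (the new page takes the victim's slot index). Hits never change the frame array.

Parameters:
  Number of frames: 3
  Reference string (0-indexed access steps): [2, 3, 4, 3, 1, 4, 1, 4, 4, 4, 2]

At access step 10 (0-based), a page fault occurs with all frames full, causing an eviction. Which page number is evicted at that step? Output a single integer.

Step 0: ref 2 -> FAULT, frames=[2,-,-]
Step 1: ref 3 -> FAULT, frames=[2,3,-]
Step 2: ref 4 -> FAULT, frames=[2,3,4]
Step 3: ref 3 -> HIT, frames=[2,3,4]
Step 4: ref 1 -> FAULT, evict 2, frames=[1,3,4]
Step 5: ref 4 -> HIT, frames=[1,3,4]
Step 6: ref 1 -> HIT, frames=[1,3,4]
Step 7: ref 4 -> HIT, frames=[1,3,4]
Step 8: ref 4 -> HIT, frames=[1,3,4]
Step 9: ref 4 -> HIT, frames=[1,3,4]
Step 10: ref 2 -> FAULT, evict 3, frames=[1,2,4]
At step 10: evicted page 3

Answer: 3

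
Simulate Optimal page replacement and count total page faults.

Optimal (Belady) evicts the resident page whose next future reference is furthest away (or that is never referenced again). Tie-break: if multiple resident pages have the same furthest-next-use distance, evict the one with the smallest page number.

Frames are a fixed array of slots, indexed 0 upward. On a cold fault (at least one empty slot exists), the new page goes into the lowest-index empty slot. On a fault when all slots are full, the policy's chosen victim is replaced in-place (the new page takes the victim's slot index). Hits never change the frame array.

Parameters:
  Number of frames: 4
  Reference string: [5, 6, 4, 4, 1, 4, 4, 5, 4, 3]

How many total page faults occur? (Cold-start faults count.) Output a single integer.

Step 0: ref 5 → FAULT, frames=[5,-,-,-]
Step 1: ref 6 → FAULT, frames=[5,6,-,-]
Step 2: ref 4 → FAULT, frames=[5,6,4,-]
Step 3: ref 4 → HIT, frames=[5,6,4,-]
Step 4: ref 1 → FAULT, frames=[5,6,4,1]
Step 5: ref 4 → HIT, frames=[5,6,4,1]
Step 6: ref 4 → HIT, frames=[5,6,4,1]
Step 7: ref 5 → HIT, frames=[5,6,4,1]
Step 8: ref 4 → HIT, frames=[5,6,4,1]
Step 9: ref 3 → FAULT (evict 1), frames=[5,6,4,3]
Total faults: 5

Answer: 5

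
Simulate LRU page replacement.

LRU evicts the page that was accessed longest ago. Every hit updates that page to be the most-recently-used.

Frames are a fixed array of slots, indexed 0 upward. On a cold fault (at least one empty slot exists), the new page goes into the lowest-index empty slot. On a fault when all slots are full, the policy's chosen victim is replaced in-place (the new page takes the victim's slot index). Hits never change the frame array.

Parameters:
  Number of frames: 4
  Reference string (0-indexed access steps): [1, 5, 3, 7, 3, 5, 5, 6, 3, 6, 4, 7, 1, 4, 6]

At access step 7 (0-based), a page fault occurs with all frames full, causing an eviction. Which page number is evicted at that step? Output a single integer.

Step 0: ref 1 -> FAULT, frames=[1,-,-,-]
Step 1: ref 5 -> FAULT, frames=[1,5,-,-]
Step 2: ref 3 -> FAULT, frames=[1,5,3,-]
Step 3: ref 7 -> FAULT, frames=[1,5,3,7]
Step 4: ref 3 -> HIT, frames=[1,5,3,7]
Step 5: ref 5 -> HIT, frames=[1,5,3,7]
Step 6: ref 5 -> HIT, frames=[1,5,3,7]
Step 7: ref 6 -> FAULT, evict 1, frames=[6,5,3,7]
At step 7: evicted page 1

Answer: 1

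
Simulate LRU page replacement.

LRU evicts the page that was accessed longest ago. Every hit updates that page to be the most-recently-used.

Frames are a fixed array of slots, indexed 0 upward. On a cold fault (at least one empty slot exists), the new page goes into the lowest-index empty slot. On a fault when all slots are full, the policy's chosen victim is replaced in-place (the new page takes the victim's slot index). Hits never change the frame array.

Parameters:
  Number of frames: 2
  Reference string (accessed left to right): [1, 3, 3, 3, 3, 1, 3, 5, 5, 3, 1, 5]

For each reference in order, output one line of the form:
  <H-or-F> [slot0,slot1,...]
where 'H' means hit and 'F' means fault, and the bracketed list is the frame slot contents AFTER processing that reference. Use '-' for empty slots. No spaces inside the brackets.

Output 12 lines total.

F [1,-]
F [1,3]
H [1,3]
H [1,3]
H [1,3]
H [1,3]
H [1,3]
F [5,3]
H [5,3]
H [5,3]
F [1,3]
F [1,5]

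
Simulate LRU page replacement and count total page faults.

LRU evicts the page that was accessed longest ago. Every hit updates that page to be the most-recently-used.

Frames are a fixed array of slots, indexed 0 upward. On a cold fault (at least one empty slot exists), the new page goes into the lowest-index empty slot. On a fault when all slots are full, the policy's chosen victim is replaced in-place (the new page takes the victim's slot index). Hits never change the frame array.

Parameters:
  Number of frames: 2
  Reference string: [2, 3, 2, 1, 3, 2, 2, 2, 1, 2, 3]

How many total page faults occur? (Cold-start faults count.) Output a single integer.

Answer: 7

Derivation:
Step 0: ref 2 → FAULT, frames=[2,-]
Step 1: ref 3 → FAULT, frames=[2,3]
Step 2: ref 2 → HIT, frames=[2,3]
Step 3: ref 1 → FAULT (evict 3), frames=[2,1]
Step 4: ref 3 → FAULT (evict 2), frames=[3,1]
Step 5: ref 2 → FAULT (evict 1), frames=[3,2]
Step 6: ref 2 → HIT, frames=[3,2]
Step 7: ref 2 → HIT, frames=[3,2]
Step 8: ref 1 → FAULT (evict 3), frames=[1,2]
Step 9: ref 2 → HIT, frames=[1,2]
Step 10: ref 3 → FAULT (evict 1), frames=[3,2]
Total faults: 7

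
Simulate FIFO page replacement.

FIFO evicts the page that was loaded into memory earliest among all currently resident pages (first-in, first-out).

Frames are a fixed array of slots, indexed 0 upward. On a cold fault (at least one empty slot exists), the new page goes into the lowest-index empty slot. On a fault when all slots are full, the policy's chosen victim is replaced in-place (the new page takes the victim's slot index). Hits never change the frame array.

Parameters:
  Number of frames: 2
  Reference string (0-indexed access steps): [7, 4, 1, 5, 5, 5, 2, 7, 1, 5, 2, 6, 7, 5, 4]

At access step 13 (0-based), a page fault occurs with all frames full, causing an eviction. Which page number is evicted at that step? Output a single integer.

Step 0: ref 7 -> FAULT, frames=[7,-]
Step 1: ref 4 -> FAULT, frames=[7,4]
Step 2: ref 1 -> FAULT, evict 7, frames=[1,4]
Step 3: ref 5 -> FAULT, evict 4, frames=[1,5]
Step 4: ref 5 -> HIT, frames=[1,5]
Step 5: ref 5 -> HIT, frames=[1,5]
Step 6: ref 2 -> FAULT, evict 1, frames=[2,5]
Step 7: ref 7 -> FAULT, evict 5, frames=[2,7]
Step 8: ref 1 -> FAULT, evict 2, frames=[1,7]
Step 9: ref 5 -> FAULT, evict 7, frames=[1,5]
Step 10: ref 2 -> FAULT, evict 1, frames=[2,5]
Step 11: ref 6 -> FAULT, evict 5, frames=[2,6]
Step 12: ref 7 -> FAULT, evict 2, frames=[7,6]
Step 13: ref 5 -> FAULT, evict 6, frames=[7,5]
At step 13: evicted page 6

Answer: 6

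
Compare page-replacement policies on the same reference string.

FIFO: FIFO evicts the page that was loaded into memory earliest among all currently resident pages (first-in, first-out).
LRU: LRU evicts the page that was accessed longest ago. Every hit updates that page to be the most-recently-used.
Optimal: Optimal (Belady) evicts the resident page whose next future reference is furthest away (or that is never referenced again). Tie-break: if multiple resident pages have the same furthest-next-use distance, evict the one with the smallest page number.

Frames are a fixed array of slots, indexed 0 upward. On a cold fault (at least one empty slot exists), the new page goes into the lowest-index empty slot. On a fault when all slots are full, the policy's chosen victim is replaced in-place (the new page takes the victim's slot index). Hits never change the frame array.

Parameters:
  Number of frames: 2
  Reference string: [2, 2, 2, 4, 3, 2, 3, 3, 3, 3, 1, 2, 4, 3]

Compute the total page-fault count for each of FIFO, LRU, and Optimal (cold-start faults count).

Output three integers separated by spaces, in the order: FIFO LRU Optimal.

--- FIFO ---
  step 0: ref 2 -> FAULT, frames=[2,-] (faults so far: 1)
  step 1: ref 2 -> HIT, frames=[2,-] (faults so far: 1)
  step 2: ref 2 -> HIT, frames=[2,-] (faults so far: 1)
  step 3: ref 4 -> FAULT, frames=[2,4] (faults so far: 2)
  step 4: ref 3 -> FAULT, evict 2, frames=[3,4] (faults so far: 3)
  step 5: ref 2 -> FAULT, evict 4, frames=[3,2] (faults so far: 4)
  step 6: ref 3 -> HIT, frames=[3,2] (faults so far: 4)
  step 7: ref 3 -> HIT, frames=[3,2] (faults so far: 4)
  step 8: ref 3 -> HIT, frames=[3,2] (faults so far: 4)
  step 9: ref 3 -> HIT, frames=[3,2] (faults so far: 4)
  step 10: ref 1 -> FAULT, evict 3, frames=[1,2] (faults so far: 5)
  step 11: ref 2 -> HIT, frames=[1,2] (faults so far: 5)
  step 12: ref 4 -> FAULT, evict 2, frames=[1,4] (faults so far: 6)
  step 13: ref 3 -> FAULT, evict 1, frames=[3,4] (faults so far: 7)
  FIFO total faults: 7
--- LRU ---
  step 0: ref 2 -> FAULT, frames=[2,-] (faults so far: 1)
  step 1: ref 2 -> HIT, frames=[2,-] (faults so far: 1)
  step 2: ref 2 -> HIT, frames=[2,-] (faults so far: 1)
  step 3: ref 4 -> FAULT, frames=[2,4] (faults so far: 2)
  step 4: ref 3 -> FAULT, evict 2, frames=[3,4] (faults so far: 3)
  step 5: ref 2 -> FAULT, evict 4, frames=[3,2] (faults so far: 4)
  step 6: ref 3 -> HIT, frames=[3,2] (faults so far: 4)
  step 7: ref 3 -> HIT, frames=[3,2] (faults so far: 4)
  step 8: ref 3 -> HIT, frames=[3,2] (faults so far: 4)
  step 9: ref 3 -> HIT, frames=[3,2] (faults so far: 4)
  step 10: ref 1 -> FAULT, evict 2, frames=[3,1] (faults so far: 5)
  step 11: ref 2 -> FAULT, evict 3, frames=[2,1] (faults so far: 6)
  step 12: ref 4 -> FAULT, evict 1, frames=[2,4] (faults so far: 7)
  step 13: ref 3 -> FAULT, evict 2, frames=[3,4] (faults so far: 8)
  LRU total faults: 8
--- Optimal ---
  step 0: ref 2 -> FAULT, frames=[2,-] (faults so far: 1)
  step 1: ref 2 -> HIT, frames=[2,-] (faults so far: 1)
  step 2: ref 2 -> HIT, frames=[2,-] (faults so far: 1)
  step 3: ref 4 -> FAULT, frames=[2,4] (faults so far: 2)
  step 4: ref 3 -> FAULT, evict 4, frames=[2,3] (faults so far: 3)
  step 5: ref 2 -> HIT, frames=[2,3] (faults so far: 3)
  step 6: ref 3 -> HIT, frames=[2,3] (faults so far: 3)
  step 7: ref 3 -> HIT, frames=[2,3] (faults so far: 3)
  step 8: ref 3 -> HIT, frames=[2,3] (faults so far: 3)
  step 9: ref 3 -> HIT, frames=[2,3] (faults so far: 3)
  step 10: ref 1 -> FAULT, evict 3, frames=[2,1] (faults so far: 4)
  step 11: ref 2 -> HIT, frames=[2,1] (faults so far: 4)
  step 12: ref 4 -> FAULT, evict 1, frames=[2,4] (faults so far: 5)
  step 13: ref 3 -> FAULT, evict 2, frames=[3,4] (faults so far: 6)
  Optimal total faults: 6

Answer: 7 8 6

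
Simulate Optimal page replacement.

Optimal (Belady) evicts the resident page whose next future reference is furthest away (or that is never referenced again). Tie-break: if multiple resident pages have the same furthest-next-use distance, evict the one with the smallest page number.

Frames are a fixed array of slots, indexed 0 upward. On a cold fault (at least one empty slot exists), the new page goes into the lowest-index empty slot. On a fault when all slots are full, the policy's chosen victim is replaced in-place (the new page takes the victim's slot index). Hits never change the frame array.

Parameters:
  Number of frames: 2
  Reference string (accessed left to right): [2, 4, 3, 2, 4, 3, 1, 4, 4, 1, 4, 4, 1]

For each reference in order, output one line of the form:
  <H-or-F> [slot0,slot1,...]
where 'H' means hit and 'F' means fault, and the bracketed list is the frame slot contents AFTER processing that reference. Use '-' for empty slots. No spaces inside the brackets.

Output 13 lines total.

F [2,-]
F [2,4]
F [2,3]
H [2,3]
F [4,3]
H [4,3]
F [4,1]
H [4,1]
H [4,1]
H [4,1]
H [4,1]
H [4,1]
H [4,1]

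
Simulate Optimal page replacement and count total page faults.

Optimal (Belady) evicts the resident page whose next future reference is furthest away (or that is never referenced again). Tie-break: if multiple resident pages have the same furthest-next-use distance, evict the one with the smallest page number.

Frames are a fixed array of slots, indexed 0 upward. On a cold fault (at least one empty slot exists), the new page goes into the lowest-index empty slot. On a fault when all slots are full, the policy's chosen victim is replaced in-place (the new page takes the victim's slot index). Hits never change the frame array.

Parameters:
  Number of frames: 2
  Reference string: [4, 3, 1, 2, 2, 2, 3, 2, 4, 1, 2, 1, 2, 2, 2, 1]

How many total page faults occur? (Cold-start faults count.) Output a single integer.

Answer: 6

Derivation:
Step 0: ref 4 → FAULT, frames=[4,-]
Step 1: ref 3 → FAULT, frames=[4,3]
Step 2: ref 1 → FAULT (evict 4), frames=[1,3]
Step 3: ref 2 → FAULT (evict 1), frames=[2,3]
Step 4: ref 2 → HIT, frames=[2,3]
Step 5: ref 2 → HIT, frames=[2,3]
Step 6: ref 3 → HIT, frames=[2,3]
Step 7: ref 2 → HIT, frames=[2,3]
Step 8: ref 4 → FAULT (evict 3), frames=[2,4]
Step 9: ref 1 → FAULT (evict 4), frames=[2,1]
Step 10: ref 2 → HIT, frames=[2,1]
Step 11: ref 1 → HIT, frames=[2,1]
Step 12: ref 2 → HIT, frames=[2,1]
Step 13: ref 2 → HIT, frames=[2,1]
Step 14: ref 2 → HIT, frames=[2,1]
Step 15: ref 1 → HIT, frames=[2,1]
Total faults: 6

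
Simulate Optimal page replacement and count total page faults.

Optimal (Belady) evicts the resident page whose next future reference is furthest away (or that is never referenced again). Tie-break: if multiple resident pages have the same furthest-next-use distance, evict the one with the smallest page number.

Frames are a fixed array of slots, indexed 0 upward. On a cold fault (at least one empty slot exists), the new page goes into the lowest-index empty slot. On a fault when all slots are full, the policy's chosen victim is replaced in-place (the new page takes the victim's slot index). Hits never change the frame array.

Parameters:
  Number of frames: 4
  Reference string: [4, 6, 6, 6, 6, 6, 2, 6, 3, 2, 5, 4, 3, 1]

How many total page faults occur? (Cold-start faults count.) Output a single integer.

Answer: 6

Derivation:
Step 0: ref 4 → FAULT, frames=[4,-,-,-]
Step 1: ref 6 → FAULT, frames=[4,6,-,-]
Step 2: ref 6 → HIT, frames=[4,6,-,-]
Step 3: ref 6 → HIT, frames=[4,6,-,-]
Step 4: ref 6 → HIT, frames=[4,6,-,-]
Step 5: ref 6 → HIT, frames=[4,6,-,-]
Step 6: ref 2 → FAULT, frames=[4,6,2,-]
Step 7: ref 6 → HIT, frames=[4,6,2,-]
Step 8: ref 3 → FAULT, frames=[4,6,2,3]
Step 9: ref 2 → HIT, frames=[4,6,2,3]
Step 10: ref 5 → FAULT (evict 2), frames=[4,6,5,3]
Step 11: ref 4 → HIT, frames=[4,6,5,3]
Step 12: ref 3 → HIT, frames=[4,6,5,3]
Step 13: ref 1 → FAULT (evict 3), frames=[4,6,5,1]
Total faults: 6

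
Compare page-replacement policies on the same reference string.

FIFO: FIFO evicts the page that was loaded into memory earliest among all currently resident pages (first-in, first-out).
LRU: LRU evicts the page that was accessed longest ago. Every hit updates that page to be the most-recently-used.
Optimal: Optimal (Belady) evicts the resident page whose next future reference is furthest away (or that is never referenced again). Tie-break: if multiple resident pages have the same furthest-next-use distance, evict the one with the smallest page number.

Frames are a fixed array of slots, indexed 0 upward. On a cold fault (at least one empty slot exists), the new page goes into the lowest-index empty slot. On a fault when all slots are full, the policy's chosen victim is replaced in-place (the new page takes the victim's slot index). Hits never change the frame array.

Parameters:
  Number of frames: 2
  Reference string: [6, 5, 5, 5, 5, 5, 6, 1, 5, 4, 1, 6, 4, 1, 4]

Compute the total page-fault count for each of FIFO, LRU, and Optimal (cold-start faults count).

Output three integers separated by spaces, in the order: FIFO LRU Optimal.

Answer: 7 9 6

Derivation:
--- FIFO ---
  step 0: ref 6 -> FAULT, frames=[6,-] (faults so far: 1)
  step 1: ref 5 -> FAULT, frames=[6,5] (faults so far: 2)
  step 2: ref 5 -> HIT, frames=[6,5] (faults so far: 2)
  step 3: ref 5 -> HIT, frames=[6,5] (faults so far: 2)
  step 4: ref 5 -> HIT, frames=[6,5] (faults so far: 2)
  step 5: ref 5 -> HIT, frames=[6,5] (faults so far: 2)
  step 6: ref 6 -> HIT, frames=[6,5] (faults so far: 2)
  step 7: ref 1 -> FAULT, evict 6, frames=[1,5] (faults so far: 3)
  step 8: ref 5 -> HIT, frames=[1,5] (faults so far: 3)
  step 9: ref 4 -> FAULT, evict 5, frames=[1,4] (faults so far: 4)
  step 10: ref 1 -> HIT, frames=[1,4] (faults so far: 4)
  step 11: ref 6 -> FAULT, evict 1, frames=[6,4] (faults so far: 5)
  step 12: ref 4 -> HIT, frames=[6,4] (faults so far: 5)
  step 13: ref 1 -> FAULT, evict 4, frames=[6,1] (faults so far: 6)
  step 14: ref 4 -> FAULT, evict 6, frames=[4,1] (faults so far: 7)
  FIFO total faults: 7
--- LRU ---
  step 0: ref 6 -> FAULT, frames=[6,-] (faults so far: 1)
  step 1: ref 5 -> FAULT, frames=[6,5] (faults so far: 2)
  step 2: ref 5 -> HIT, frames=[6,5] (faults so far: 2)
  step 3: ref 5 -> HIT, frames=[6,5] (faults so far: 2)
  step 4: ref 5 -> HIT, frames=[6,5] (faults so far: 2)
  step 5: ref 5 -> HIT, frames=[6,5] (faults so far: 2)
  step 6: ref 6 -> HIT, frames=[6,5] (faults so far: 2)
  step 7: ref 1 -> FAULT, evict 5, frames=[6,1] (faults so far: 3)
  step 8: ref 5 -> FAULT, evict 6, frames=[5,1] (faults so far: 4)
  step 9: ref 4 -> FAULT, evict 1, frames=[5,4] (faults so far: 5)
  step 10: ref 1 -> FAULT, evict 5, frames=[1,4] (faults so far: 6)
  step 11: ref 6 -> FAULT, evict 4, frames=[1,6] (faults so far: 7)
  step 12: ref 4 -> FAULT, evict 1, frames=[4,6] (faults so far: 8)
  step 13: ref 1 -> FAULT, evict 6, frames=[4,1] (faults so far: 9)
  step 14: ref 4 -> HIT, frames=[4,1] (faults so far: 9)
  LRU total faults: 9
--- Optimal ---
  step 0: ref 6 -> FAULT, frames=[6,-] (faults so far: 1)
  step 1: ref 5 -> FAULT, frames=[6,5] (faults so far: 2)
  step 2: ref 5 -> HIT, frames=[6,5] (faults so far: 2)
  step 3: ref 5 -> HIT, frames=[6,5] (faults so far: 2)
  step 4: ref 5 -> HIT, frames=[6,5] (faults so far: 2)
  step 5: ref 5 -> HIT, frames=[6,5] (faults so far: 2)
  step 6: ref 6 -> HIT, frames=[6,5] (faults so far: 2)
  step 7: ref 1 -> FAULT, evict 6, frames=[1,5] (faults so far: 3)
  step 8: ref 5 -> HIT, frames=[1,5] (faults so far: 3)
  step 9: ref 4 -> FAULT, evict 5, frames=[1,4] (faults so far: 4)
  step 10: ref 1 -> HIT, frames=[1,4] (faults so far: 4)
  step 11: ref 6 -> FAULT, evict 1, frames=[6,4] (faults so far: 5)
  step 12: ref 4 -> HIT, frames=[6,4] (faults so far: 5)
  step 13: ref 1 -> FAULT, evict 6, frames=[1,4] (faults so far: 6)
  step 14: ref 4 -> HIT, frames=[1,4] (faults so far: 6)
  Optimal total faults: 6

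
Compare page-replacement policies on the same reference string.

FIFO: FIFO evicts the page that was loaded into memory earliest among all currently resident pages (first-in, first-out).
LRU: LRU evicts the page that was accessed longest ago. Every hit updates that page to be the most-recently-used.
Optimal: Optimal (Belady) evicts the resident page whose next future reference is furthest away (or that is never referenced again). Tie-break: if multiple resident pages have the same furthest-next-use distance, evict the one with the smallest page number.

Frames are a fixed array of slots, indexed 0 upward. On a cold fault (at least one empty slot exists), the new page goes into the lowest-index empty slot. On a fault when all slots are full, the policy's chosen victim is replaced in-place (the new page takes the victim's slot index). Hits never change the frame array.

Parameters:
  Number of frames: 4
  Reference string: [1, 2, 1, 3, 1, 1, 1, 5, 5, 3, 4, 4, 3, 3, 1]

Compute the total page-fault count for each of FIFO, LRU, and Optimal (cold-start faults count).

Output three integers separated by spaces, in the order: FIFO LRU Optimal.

Answer: 6 5 5

Derivation:
--- FIFO ---
  step 0: ref 1 -> FAULT, frames=[1,-,-,-] (faults so far: 1)
  step 1: ref 2 -> FAULT, frames=[1,2,-,-] (faults so far: 2)
  step 2: ref 1 -> HIT, frames=[1,2,-,-] (faults so far: 2)
  step 3: ref 3 -> FAULT, frames=[1,2,3,-] (faults so far: 3)
  step 4: ref 1 -> HIT, frames=[1,2,3,-] (faults so far: 3)
  step 5: ref 1 -> HIT, frames=[1,2,3,-] (faults so far: 3)
  step 6: ref 1 -> HIT, frames=[1,2,3,-] (faults so far: 3)
  step 7: ref 5 -> FAULT, frames=[1,2,3,5] (faults so far: 4)
  step 8: ref 5 -> HIT, frames=[1,2,3,5] (faults so far: 4)
  step 9: ref 3 -> HIT, frames=[1,2,3,5] (faults so far: 4)
  step 10: ref 4 -> FAULT, evict 1, frames=[4,2,3,5] (faults so far: 5)
  step 11: ref 4 -> HIT, frames=[4,2,3,5] (faults so far: 5)
  step 12: ref 3 -> HIT, frames=[4,2,3,5] (faults so far: 5)
  step 13: ref 3 -> HIT, frames=[4,2,3,5] (faults so far: 5)
  step 14: ref 1 -> FAULT, evict 2, frames=[4,1,3,5] (faults so far: 6)
  FIFO total faults: 6
--- LRU ---
  step 0: ref 1 -> FAULT, frames=[1,-,-,-] (faults so far: 1)
  step 1: ref 2 -> FAULT, frames=[1,2,-,-] (faults so far: 2)
  step 2: ref 1 -> HIT, frames=[1,2,-,-] (faults so far: 2)
  step 3: ref 3 -> FAULT, frames=[1,2,3,-] (faults so far: 3)
  step 4: ref 1 -> HIT, frames=[1,2,3,-] (faults so far: 3)
  step 5: ref 1 -> HIT, frames=[1,2,3,-] (faults so far: 3)
  step 6: ref 1 -> HIT, frames=[1,2,3,-] (faults so far: 3)
  step 7: ref 5 -> FAULT, frames=[1,2,3,5] (faults so far: 4)
  step 8: ref 5 -> HIT, frames=[1,2,3,5] (faults so far: 4)
  step 9: ref 3 -> HIT, frames=[1,2,3,5] (faults so far: 4)
  step 10: ref 4 -> FAULT, evict 2, frames=[1,4,3,5] (faults so far: 5)
  step 11: ref 4 -> HIT, frames=[1,4,3,5] (faults so far: 5)
  step 12: ref 3 -> HIT, frames=[1,4,3,5] (faults so far: 5)
  step 13: ref 3 -> HIT, frames=[1,4,3,5] (faults so far: 5)
  step 14: ref 1 -> HIT, frames=[1,4,3,5] (faults so far: 5)
  LRU total faults: 5
--- Optimal ---
  step 0: ref 1 -> FAULT, frames=[1,-,-,-] (faults so far: 1)
  step 1: ref 2 -> FAULT, frames=[1,2,-,-] (faults so far: 2)
  step 2: ref 1 -> HIT, frames=[1,2,-,-] (faults so far: 2)
  step 3: ref 3 -> FAULT, frames=[1,2,3,-] (faults so far: 3)
  step 4: ref 1 -> HIT, frames=[1,2,3,-] (faults so far: 3)
  step 5: ref 1 -> HIT, frames=[1,2,3,-] (faults so far: 3)
  step 6: ref 1 -> HIT, frames=[1,2,3,-] (faults so far: 3)
  step 7: ref 5 -> FAULT, frames=[1,2,3,5] (faults so far: 4)
  step 8: ref 5 -> HIT, frames=[1,2,3,5] (faults so far: 4)
  step 9: ref 3 -> HIT, frames=[1,2,3,5] (faults so far: 4)
  step 10: ref 4 -> FAULT, evict 2, frames=[1,4,3,5] (faults so far: 5)
  step 11: ref 4 -> HIT, frames=[1,4,3,5] (faults so far: 5)
  step 12: ref 3 -> HIT, frames=[1,4,3,5] (faults so far: 5)
  step 13: ref 3 -> HIT, frames=[1,4,3,5] (faults so far: 5)
  step 14: ref 1 -> HIT, frames=[1,4,3,5] (faults so far: 5)
  Optimal total faults: 5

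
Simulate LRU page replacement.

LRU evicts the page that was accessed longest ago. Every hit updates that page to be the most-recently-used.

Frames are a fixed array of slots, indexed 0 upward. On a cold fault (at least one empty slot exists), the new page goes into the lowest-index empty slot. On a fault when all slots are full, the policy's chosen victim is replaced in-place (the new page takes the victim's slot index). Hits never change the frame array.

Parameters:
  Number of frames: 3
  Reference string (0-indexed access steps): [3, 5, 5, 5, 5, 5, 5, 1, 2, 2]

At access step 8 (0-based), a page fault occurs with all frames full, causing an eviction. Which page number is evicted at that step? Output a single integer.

Step 0: ref 3 -> FAULT, frames=[3,-,-]
Step 1: ref 5 -> FAULT, frames=[3,5,-]
Step 2: ref 5 -> HIT, frames=[3,5,-]
Step 3: ref 5 -> HIT, frames=[3,5,-]
Step 4: ref 5 -> HIT, frames=[3,5,-]
Step 5: ref 5 -> HIT, frames=[3,5,-]
Step 6: ref 5 -> HIT, frames=[3,5,-]
Step 7: ref 1 -> FAULT, frames=[3,5,1]
Step 8: ref 2 -> FAULT, evict 3, frames=[2,5,1]
At step 8: evicted page 3

Answer: 3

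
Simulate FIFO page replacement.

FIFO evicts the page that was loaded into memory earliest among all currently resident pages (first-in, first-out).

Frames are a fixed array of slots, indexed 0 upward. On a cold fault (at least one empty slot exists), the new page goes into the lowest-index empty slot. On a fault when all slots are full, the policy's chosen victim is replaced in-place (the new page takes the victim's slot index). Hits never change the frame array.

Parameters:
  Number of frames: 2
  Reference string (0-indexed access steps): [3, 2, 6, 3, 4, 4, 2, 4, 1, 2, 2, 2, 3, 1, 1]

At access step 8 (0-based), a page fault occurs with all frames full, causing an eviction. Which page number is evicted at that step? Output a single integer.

Answer: 4

Derivation:
Step 0: ref 3 -> FAULT, frames=[3,-]
Step 1: ref 2 -> FAULT, frames=[3,2]
Step 2: ref 6 -> FAULT, evict 3, frames=[6,2]
Step 3: ref 3 -> FAULT, evict 2, frames=[6,3]
Step 4: ref 4 -> FAULT, evict 6, frames=[4,3]
Step 5: ref 4 -> HIT, frames=[4,3]
Step 6: ref 2 -> FAULT, evict 3, frames=[4,2]
Step 7: ref 4 -> HIT, frames=[4,2]
Step 8: ref 1 -> FAULT, evict 4, frames=[1,2]
At step 8: evicted page 4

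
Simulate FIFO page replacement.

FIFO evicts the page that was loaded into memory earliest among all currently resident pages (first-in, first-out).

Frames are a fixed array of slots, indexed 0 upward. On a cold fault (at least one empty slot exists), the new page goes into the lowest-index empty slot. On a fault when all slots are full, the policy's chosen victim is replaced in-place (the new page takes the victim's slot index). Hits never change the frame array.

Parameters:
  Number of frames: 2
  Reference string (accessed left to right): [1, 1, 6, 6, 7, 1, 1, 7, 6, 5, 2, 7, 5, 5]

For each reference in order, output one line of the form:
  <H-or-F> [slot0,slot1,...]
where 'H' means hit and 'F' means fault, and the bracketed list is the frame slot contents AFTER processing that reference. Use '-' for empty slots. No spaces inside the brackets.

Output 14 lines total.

F [1,-]
H [1,-]
F [1,6]
H [1,6]
F [7,6]
F [7,1]
H [7,1]
H [7,1]
F [6,1]
F [6,5]
F [2,5]
F [2,7]
F [5,7]
H [5,7]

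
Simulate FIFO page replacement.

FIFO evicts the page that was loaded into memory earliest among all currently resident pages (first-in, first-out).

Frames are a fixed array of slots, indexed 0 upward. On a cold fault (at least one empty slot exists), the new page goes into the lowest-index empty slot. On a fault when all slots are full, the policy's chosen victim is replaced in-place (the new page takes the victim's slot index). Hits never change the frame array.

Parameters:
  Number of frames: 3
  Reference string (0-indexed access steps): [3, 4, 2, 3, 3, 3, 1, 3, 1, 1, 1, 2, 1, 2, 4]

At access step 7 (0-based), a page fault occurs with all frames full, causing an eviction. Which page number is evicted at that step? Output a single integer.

Step 0: ref 3 -> FAULT, frames=[3,-,-]
Step 1: ref 4 -> FAULT, frames=[3,4,-]
Step 2: ref 2 -> FAULT, frames=[3,4,2]
Step 3: ref 3 -> HIT, frames=[3,4,2]
Step 4: ref 3 -> HIT, frames=[3,4,2]
Step 5: ref 3 -> HIT, frames=[3,4,2]
Step 6: ref 1 -> FAULT, evict 3, frames=[1,4,2]
Step 7: ref 3 -> FAULT, evict 4, frames=[1,3,2]
At step 7: evicted page 4

Answer: 4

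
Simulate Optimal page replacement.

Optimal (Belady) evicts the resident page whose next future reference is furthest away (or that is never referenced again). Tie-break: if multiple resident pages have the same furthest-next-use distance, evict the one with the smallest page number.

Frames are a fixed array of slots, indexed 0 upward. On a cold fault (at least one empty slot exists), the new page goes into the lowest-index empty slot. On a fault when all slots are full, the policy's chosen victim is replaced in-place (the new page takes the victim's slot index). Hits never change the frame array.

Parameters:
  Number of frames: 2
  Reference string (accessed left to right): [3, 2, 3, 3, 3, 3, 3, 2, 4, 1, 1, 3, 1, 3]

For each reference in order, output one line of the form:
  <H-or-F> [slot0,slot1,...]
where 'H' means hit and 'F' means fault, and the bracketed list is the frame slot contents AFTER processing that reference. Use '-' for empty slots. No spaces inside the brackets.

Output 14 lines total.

F [3,-]
F [3,2]
H [3,2]
H [3,2]
H [3,2]
H [3,2]
H [3,2]
H [3,2]
F [3,4]
F [3,1]
H [3,1]
H [3,1]
H [3,1]
H [3,1]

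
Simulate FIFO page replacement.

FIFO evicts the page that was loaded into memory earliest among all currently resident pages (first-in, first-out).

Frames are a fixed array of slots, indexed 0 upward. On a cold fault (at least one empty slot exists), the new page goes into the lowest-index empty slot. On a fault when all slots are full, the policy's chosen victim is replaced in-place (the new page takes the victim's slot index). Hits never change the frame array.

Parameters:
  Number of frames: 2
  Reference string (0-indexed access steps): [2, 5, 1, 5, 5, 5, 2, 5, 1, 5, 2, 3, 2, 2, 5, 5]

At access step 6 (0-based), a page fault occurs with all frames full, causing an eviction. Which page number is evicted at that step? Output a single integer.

Answer: 5

Derivation:
Step 0: ref 2 -> FAULT, frames=[2,-]
Step 1: ref 5 -> FAULT, frames=[2,5]
Step 2: ref 1 -> FAULT, evict 2, frames=[1,5]
Step 3: ref 5 -> HIT, frames=[1,5]
Step 4: ref 5 -> HIT, frames=[1,5]
Step 5: ref 5 -> HIT, frames=[1,5]
Step 6: ref 2 -> FAULT, evict 5, frames=[1,2]
At step 6: evicted page 5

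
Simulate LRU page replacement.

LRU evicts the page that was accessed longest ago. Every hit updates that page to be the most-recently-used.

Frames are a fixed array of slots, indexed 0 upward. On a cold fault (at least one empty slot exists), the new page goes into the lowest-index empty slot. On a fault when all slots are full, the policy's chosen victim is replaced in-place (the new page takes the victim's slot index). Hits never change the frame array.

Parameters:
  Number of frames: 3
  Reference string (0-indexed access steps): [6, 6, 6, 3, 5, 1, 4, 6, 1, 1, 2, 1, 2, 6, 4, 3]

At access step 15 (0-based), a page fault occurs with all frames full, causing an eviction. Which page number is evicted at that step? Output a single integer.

Answer: 2

Derivation:
Step 0: ref 6 -> FAULT, frames=[6,-,-]
Step 1: ref 6 -> HIT, frames=[6,-,-]
Step 2: ref 6 -> HIT, frames=[6,-,-]
Step 3: ref 3 -> FAULT, frames=[6,3,-]
Step 4: ref 5 -> FAULT, frames=[6,3,5]
Step 5: ref 1 -> FAULT, evict 6, frames=[1,3,5]
Step 6: ref 4 -> FAULT, evict 3, frames=[1,4,5]
Step 7: ref 6 -> FAULT, evict 5, frames=[1,4,6]
Step 8: ref 1 -> HIT, frames=[1,4,6]
Step 9: ref 1 -> HIT, frames=[1,4,6]
Step 10: ref 2 -> FAULT, evict 4, frames=[1,2,6]
Step 11: ref 1 -> HIT, frames=[1,2,6]
Step 12: ref 2 -> HIT, frames=[1,2,6]
Step 13: ref 6 -> HIT, frames=[1,2,6]
Step 14: ref 4 -> FAULT, evict 1, frames=[4,2,6]
Step 15: ref 3 -> FAULT, evict 2, frames=[4,3,6]
At step 15: evicted page 2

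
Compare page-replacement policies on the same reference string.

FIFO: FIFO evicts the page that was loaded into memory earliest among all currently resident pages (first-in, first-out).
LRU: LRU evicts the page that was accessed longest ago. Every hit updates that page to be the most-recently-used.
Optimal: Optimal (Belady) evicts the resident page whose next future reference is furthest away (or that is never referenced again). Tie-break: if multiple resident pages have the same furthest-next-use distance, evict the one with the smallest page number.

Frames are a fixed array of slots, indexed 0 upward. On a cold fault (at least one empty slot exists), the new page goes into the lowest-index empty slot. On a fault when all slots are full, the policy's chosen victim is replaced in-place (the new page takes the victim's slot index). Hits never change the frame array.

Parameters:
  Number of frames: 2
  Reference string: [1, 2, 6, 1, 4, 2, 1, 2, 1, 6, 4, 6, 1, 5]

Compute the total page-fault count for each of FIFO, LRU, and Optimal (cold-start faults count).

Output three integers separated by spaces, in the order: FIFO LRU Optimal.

--- FIFO ---
  step 0: ref 1 -> FAULT, frames=[1,-] (faults so far: 1)
  step 1: ref 2 -> FAULT, frames=[1,2] (faults so far: 2)
  step 2: ref 6 -> FAULT, evict 1, frames=[6,2] (faults so far: 3)
  step 3: ref 1 -> FAULT, evict 2, frames=[6,1] (faults so far: 4)
  step 4: ref 4 -> FAULT, evict 6, frames=[4,1] (faults so far: 5)
  step 5: ref 2 -> FAULT, evict 1, frames=[4,2] (faults so far: 6)
  step 6: ref 1 -> FAULT, evict 4, frames=[1,2] (faults so far: 7)
  step 7: ref 2 -> HIT, frames=[1,2] (faults so far: 7)
  step 8: ref 1 -> HIT, frames=[1,2] (faults so far: 7)
  step 9: ref 6 -> FAULT, evict 2, frames=[1,6] (faults so far: 8)
  step 10: ref 4 -> FAULT, evict 1, frames=[4,6] (faults so far: 9)
  step 11: ref 6 -> HIT, frames=[4,6] (faults so far: 9)
  step 12: ref 1 -> FAULT, evict 6, frames=[4,1] (faults so far: 10)
  step 13: ref 5 -> FAULT, evict 4, frames=[5,1] (faults so far: 11)
  FIFO total faults: 11
--- LRU ---
  step 0: ref 1 -> FAULT, frames=[1,-] (faults so far: 1)
  step 1: ref 2 -> FAULT, frames=[1,2] (faults so far: 2)
  step 2: ref 6 -> FAULT, evict 1, frames=[6,2] (faults so far: 3)
  step 3: ref 1 -> FAULT, evict 2, frames=[6,1] (faults so far: 4)
  step 4: ref 4 -> FAULT, evict 6, frames=[4,1] (faults so far: 5)
  step 5: ref 2 -> FAULT, evict 1, frames=[4,2] (faults so far: 6)
  step 6: ref 1 -> FAULT, evict 4, frames=[1,2] (faults so far: 7)
  step 7: ref 2 -> HIT, frames=[1,2] (faults so far: 7)
  step 8: ref 1 -> HIT, frames=[1,2] (faults so far: 7)
  step 9: ref 6 -> FAULT, evict 2, frames=[1,6] (faults so far: 8)
  step 10: ref 4 -> FAULT, evict 1, frames=[4,6] (faults so far: 9)
  step 11: ref 6 -> HIT, frames=[4,6] (faults so far: 9)
  step 12: ref 1 -> FAULT, evict 4, frames=[1,6] (faults so far: 10)
  step 13: ref 5 -> FAULT, evict 6, frames=[1,5] (faults so far: 11)
  LRU total faults: 11
--- Optimal ---
  step 0: ref 1 -> FAULT, frames=[1,-] (faults so far: 1)
  step 1: ref 2 -> FAULT, frames=[1,2] (faults so far: 2)
  step 2: ref 6 -> FAULT, evict 2, frames=[1,6] (faults so far: 3)
  step 3: ref 1 -> HIT, frames=[1,6] (faults so far: 3)
  step 4: ref 4 -> FAULT, evict 6, frames=[1,4] (faults so far: 4)
  step 5: ref 2 -> FAULT, evict 4, frames=[1,2] (faults so far: 5)
  step 6: ref 1 -> HIT, frames=[1,2] (faults so far: 5)
  step 7: ref 2 -> HIT, frames=[1,2] (faults so far: 5)
  step 8: ref 1 -> HIT, frames=[1,2] (faults so far: 5)
  step 9: ref 6 -> FAULT, evict 2, frames=[1,6] (faults so far: 6)
  step 10: ref 4 -> FAULT, evict 1, frames=[4,6] (faults so far: 7)
  step 11: ref 6 -> HIT, frames=[4,6] (faults so far: 7)
  step 12: ref 1 -> FAULT, evict 4, frames=[1,6] (faults so far: 8)
  step 13: ref 5 -> FAULT, evict 1, frames=[5,6] (faults so far: 9)
  Optimal total faults: 9

Answer: 11 11 9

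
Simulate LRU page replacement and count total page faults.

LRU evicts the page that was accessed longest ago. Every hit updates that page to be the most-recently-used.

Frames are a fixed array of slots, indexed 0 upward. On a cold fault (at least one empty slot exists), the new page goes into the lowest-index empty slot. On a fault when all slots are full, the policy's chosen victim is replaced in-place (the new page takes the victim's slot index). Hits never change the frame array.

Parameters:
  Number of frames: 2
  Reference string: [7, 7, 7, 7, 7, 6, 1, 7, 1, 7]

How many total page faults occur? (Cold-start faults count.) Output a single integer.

Step 0: ref 7 → FAULT, frames=[7,-]
Step 1: ref 7 → HIT, frames=[7,-]
Step 2: ref 7 → HIT, frames=[7,-]
Step 3: ref 7 → HIT, frames=[7,-]
Step 4: ref 7 → HIT, frames=[7,-]
Step 5: ref 6 → FAULT, frames=[7,6]
Step 6: ref 1 → FAULT (evict 7), frames=[1,6]
Step 7: ref 7 → FAULT (evict 6), frames=[1,7]
Step 8: ref 1 → HIT, frames=[1,7]
Step 9: ref 7 → HIT, frames=[1,7]
Total faults: 4

Answer: 4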